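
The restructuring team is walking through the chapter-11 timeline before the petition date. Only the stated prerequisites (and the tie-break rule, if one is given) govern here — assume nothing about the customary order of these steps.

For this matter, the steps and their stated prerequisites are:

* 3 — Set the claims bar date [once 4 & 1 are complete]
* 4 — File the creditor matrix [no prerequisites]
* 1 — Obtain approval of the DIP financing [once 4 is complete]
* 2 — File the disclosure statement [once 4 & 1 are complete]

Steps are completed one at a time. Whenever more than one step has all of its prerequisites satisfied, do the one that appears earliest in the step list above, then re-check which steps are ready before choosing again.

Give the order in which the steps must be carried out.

Only 4 has no prerequisites, so it is first.
1 is the only step now ready → 1.
3 and 2 are both available; 3 is listed earlier → 3.
2 needed 4 and 1, now all done → 2.

4 → 1 → 3 → 2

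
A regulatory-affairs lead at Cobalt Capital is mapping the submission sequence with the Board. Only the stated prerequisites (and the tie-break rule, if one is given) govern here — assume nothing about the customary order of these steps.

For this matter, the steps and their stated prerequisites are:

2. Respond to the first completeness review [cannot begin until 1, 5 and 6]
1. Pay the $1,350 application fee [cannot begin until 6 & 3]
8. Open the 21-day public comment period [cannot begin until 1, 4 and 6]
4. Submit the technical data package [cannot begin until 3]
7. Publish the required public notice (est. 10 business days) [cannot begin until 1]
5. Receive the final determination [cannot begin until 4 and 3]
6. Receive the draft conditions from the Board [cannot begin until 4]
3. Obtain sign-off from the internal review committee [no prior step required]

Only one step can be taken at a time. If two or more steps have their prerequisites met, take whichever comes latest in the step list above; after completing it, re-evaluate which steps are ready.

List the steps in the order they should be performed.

3, 4, 6, 5, 1, 7, 8, 2

3 has no prerequisites → 3 first.
4 needed 3, now all done → 4.
Ready: 6 and 5. 6 is listed later → 6.
1 now also ready, so the ready set is {5, 1}; 5 is listed later → 5.
1 needed 3 and 6, now all done → 1.
Ready: 7, 8 and 2. 7 is listed later → 7.
Now 8 and 2 have their prerequisites met. 8 is listed later, so 8 next.
2 is the only step now ready → 2.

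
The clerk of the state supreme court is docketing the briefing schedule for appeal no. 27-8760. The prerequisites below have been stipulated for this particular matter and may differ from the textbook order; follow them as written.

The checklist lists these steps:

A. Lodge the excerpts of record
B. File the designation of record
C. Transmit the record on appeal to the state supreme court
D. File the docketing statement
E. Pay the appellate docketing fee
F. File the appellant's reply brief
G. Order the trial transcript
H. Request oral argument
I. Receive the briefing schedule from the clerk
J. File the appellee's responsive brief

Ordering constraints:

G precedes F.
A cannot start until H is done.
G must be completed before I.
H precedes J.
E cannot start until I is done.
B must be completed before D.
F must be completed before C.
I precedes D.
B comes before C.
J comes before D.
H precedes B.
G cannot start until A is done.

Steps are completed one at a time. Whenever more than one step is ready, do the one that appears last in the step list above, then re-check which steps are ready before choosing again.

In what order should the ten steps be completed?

H, J, B, A, G, I, F, E, D, C

Only H has no prerequisites, so it is first.
Now J, B and A have their prerequisites met. J is listed later, so J next.
Now B and A have their prerequisites met. B is listed later, so B next.
Next only A has its prerequisites met → A.
G needed A, now all done → G.
I and F are both available; I is listed later → I.
E and D now also ready, so the ready set is {F, E, D}; F is listed later → F.
E, D and C are all available; E is listed later → E.
Ready: D and C. D is listed later → D.
C needed F and B, now all done → C.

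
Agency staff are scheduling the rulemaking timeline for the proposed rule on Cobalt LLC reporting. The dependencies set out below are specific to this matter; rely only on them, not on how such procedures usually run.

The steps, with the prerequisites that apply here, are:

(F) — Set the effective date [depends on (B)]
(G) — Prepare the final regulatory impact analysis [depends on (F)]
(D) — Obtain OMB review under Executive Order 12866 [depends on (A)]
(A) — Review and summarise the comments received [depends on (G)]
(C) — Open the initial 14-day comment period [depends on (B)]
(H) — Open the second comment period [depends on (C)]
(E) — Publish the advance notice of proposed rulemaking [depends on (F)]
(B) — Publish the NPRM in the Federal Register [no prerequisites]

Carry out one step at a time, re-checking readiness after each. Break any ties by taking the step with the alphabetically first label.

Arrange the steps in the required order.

(B), (C), (F), (E), (G), (A), (D), (H)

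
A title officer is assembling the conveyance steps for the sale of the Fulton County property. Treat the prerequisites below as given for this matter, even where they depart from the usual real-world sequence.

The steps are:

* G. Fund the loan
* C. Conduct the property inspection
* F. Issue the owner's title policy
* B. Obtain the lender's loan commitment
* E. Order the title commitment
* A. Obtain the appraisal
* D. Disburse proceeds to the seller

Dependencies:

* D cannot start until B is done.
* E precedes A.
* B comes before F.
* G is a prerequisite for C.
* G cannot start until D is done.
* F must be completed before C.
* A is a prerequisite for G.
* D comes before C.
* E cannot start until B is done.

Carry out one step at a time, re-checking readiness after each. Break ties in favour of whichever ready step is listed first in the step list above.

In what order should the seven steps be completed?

B, F, E, A, D, G, C

B has no prerequisites → B first.
F, E and D are all available; F is listed earlier → F.
Ready: E and D. E is listed earlier → E.
Now A and D have their prerequisites met. A is listed earlier, so A next.
D is the only step now ready → D.
G needed A and D, now all done → G.
C is the only step now ready → C.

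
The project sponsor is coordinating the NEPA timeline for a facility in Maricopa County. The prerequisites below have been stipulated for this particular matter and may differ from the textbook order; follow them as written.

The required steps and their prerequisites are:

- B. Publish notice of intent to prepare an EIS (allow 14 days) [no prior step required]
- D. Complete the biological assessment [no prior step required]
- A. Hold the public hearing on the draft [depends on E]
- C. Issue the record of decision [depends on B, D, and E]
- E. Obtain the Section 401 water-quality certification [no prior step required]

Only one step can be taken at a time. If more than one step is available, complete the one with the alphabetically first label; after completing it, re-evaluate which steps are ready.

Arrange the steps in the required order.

B, D, E, A, C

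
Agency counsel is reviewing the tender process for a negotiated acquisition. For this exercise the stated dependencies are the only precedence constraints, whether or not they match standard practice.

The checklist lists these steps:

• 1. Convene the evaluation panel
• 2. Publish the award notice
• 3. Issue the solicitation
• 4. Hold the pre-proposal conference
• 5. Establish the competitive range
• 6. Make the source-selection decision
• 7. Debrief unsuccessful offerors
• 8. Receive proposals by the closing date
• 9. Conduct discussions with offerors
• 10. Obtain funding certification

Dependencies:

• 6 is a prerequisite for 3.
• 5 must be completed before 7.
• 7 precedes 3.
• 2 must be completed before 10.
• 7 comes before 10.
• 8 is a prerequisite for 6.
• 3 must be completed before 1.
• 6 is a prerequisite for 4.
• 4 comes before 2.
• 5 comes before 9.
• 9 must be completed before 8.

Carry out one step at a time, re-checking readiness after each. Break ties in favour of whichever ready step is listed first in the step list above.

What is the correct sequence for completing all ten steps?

5 is the only step with nothing outstanding, so it goes first.
7 and 9 are both available; 7 is listed earlier → 7.
Next only 9 has its prerequisites met → 9.
8 needed 9, now all done → 8.
Next only 6 has its prerequisites met → 6.
Now 3 and 4 have their prerequisites met. 3 is listed earlier, so 3 next.
Ready: 1 and 4. 1 is listed earlier → 1.
4 is the only step now ready → 4.
2 is the only step now ready → 2.
That leaves 10 as the only ready step → 10.

5 7 9 8 6 3 1 4 2 10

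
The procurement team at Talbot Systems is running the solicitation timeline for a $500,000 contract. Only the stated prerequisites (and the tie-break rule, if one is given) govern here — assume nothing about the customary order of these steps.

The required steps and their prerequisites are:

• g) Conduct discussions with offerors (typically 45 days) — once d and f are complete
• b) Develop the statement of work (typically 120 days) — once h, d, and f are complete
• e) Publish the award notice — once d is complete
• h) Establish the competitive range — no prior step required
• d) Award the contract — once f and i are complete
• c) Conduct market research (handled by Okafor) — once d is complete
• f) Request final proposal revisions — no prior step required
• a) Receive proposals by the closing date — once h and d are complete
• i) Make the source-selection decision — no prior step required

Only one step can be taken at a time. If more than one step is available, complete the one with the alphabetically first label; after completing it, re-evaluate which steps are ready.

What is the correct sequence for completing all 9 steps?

f h i d a b c e g

Nothing is required for f, h and i. f has the earlier label → f first.
Ready: h and i. h has the earlier label → h.
Next only i has its prerequisites met → i.
Next only d has its prerequisites met → d.
Ready: a, b, c, e and g. a has the earlier label → a.
Ready: b, c, e and g. b has the earlier label → b.
c, e and g are all available; c has the earlier label → c.
e and g are both available; e has the earlier label → e.
g needed d and f, now all done → g.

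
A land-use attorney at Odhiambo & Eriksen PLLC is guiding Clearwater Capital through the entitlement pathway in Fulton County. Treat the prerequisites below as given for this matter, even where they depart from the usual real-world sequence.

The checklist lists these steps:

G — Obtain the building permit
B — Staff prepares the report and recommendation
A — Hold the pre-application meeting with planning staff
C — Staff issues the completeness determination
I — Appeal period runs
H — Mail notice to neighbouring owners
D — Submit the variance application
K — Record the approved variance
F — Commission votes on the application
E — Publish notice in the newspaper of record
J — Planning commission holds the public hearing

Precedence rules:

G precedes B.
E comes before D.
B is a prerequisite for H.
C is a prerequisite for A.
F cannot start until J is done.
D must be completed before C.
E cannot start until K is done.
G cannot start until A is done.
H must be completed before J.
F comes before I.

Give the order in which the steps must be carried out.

K has no prerequisites → K first.
E is the only step now ready → E.
D needed E, now all done → D.
C is the only step now ready → C.
A needed C, now all done → A.
That leaves G as the only ready step → G.
That leaves B as the only ready step → B.
H needed B, now all done → H.
J needed H, now all done → J.
F needed J, now all done → F.
Next only I has its prerequisites met → I.

K, E, D, C, A, G, B, H, J, F, I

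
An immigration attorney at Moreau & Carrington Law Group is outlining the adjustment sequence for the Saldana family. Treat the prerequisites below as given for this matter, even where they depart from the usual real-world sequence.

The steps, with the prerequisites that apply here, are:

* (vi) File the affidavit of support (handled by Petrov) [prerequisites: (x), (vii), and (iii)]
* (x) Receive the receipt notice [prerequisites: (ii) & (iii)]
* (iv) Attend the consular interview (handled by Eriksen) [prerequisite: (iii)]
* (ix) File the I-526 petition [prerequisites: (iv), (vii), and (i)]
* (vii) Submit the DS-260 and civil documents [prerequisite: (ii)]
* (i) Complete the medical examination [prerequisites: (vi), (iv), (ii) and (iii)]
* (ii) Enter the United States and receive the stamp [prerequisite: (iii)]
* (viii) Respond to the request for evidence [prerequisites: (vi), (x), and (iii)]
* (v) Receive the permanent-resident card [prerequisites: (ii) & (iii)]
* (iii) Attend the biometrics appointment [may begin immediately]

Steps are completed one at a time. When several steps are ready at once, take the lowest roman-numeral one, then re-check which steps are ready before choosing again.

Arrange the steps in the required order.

(iii) is the only step with nothing outstanding, so it goes first.
Ready: (ii) and (iv). (ii) has the earlier label → (ii).
(v), (vii) and (x) now also ready, so the ready set is {(iv), (v), (vii), (x)}; (iv) has the earlier label → (iv).
Now (v), (vii) and (x) have their prerequisites met. (v) has the earlier label, so (v) next.
Now (vii) and (x) have their prerequisites met. (vii) has the earlier label, so (vii) next.
Next only (x) has its prerequisites met → (x).
(vi) needed (iii), (vii) and (x), now all done → (vi).
(i) and (viii) are both available; (i) has the earlier label → (i).
(ix) now also ready, so the ready set is {(viii), (ix)}; (viii) has the earlier label → (viii).
(ix) needed (i), (iv) and (vii), now all done → (ix).

(iii) (ii) (iv) (v) (vii) (x) (vi) (i) (viii) (ix)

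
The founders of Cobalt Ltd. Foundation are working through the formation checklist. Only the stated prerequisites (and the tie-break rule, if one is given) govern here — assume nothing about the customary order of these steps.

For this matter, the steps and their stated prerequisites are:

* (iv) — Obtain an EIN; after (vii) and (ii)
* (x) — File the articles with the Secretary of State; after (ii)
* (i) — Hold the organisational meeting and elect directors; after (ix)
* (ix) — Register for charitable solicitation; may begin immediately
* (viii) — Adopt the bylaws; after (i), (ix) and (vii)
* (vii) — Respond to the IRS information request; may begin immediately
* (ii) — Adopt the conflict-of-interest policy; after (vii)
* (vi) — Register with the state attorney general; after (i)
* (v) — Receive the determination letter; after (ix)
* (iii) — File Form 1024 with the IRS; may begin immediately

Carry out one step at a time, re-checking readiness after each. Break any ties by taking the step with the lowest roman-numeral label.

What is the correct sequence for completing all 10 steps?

(iii), (vii) and (ix) have no prerequisites; (iii) has the earlier label, so (iii) is first.
Now (vii) and (ix) have their prerequisites met. (vii) has the earlier label, so (vii) next.
Now (ii) and (ix) have their prerequisites met. (ii) has the earlier label, so (ii) next.
Now (iv), (ix) and (x) have their prerequisites met. (iv) has the earlier label, so (iv) next.
Now (ix) and (x) have their prerequisites met. (ix) has the earlier label, so (ix) next.
(i) and (v) now also ready, so the ready set is {(i), (v), (x)}; (i) has the earlier label → (i).
(vi) and (viii) now also ready, so the ready set is {(v), (vi), (viii), (x)}; (v) has the earlier label → (v).
Ready: (vi), (viii) and (x). (vi) has the earlier label → (vi).
(viii) and (x) are both available; (viii) has the earlier label → (viii).
That leaves (x) as the only ready step → (x).

(iii), (vii), (ii), (iv), (ix), (i), (v), (vi), (viii), (x)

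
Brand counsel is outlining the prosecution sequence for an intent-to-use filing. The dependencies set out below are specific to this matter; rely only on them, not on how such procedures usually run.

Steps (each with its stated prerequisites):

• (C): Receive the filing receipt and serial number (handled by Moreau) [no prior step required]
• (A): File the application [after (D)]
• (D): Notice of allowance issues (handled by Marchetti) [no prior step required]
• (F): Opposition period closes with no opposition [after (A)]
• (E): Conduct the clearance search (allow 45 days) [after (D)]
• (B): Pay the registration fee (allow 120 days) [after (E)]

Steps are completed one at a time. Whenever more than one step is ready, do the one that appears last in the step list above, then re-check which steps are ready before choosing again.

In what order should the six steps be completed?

(D) (E) (B) (A) (F) (C)

Nothing is required for (D) and (C). (D) is listed later → (D) first.
(E) and (A) now also ready, so the ready set is {(E), (A), (C)}; (E) is listed later → (E).
(B) now also ready, so the ready set is {(B), (A), (C)}; (B) is listed later → (B).
Ready: (A) and (C). (A) is listed later → (A).
Now (F) and (C) have their prerequisites met. (F) is listed later, so (F) next.
Next only (C) has its prerequisites met → (C).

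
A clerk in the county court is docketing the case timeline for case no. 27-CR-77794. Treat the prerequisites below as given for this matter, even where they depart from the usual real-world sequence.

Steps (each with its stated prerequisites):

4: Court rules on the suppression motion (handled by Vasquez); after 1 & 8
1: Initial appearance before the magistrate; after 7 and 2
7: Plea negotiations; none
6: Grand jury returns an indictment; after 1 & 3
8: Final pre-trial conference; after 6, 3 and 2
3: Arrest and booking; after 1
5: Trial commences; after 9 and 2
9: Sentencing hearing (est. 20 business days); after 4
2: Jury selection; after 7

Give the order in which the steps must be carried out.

7, 2, 1, 3, 6, 8, 4, 9, 5

Only 7 has no prerequisites, so it is first.
That leaves 2 as the only ready step → 2.
Next only 1 has its prerequisites met → 1.
Next only 3 has its prerequisites met → 3.
6 needed 1 and 3, now all done → 6.
That leaves 8 as the only ready step → 8.
That leaves 4 as the only ready step → 4.
9 needed 4, now all done → 9.
5 needed 9 and 2, now all done → 5.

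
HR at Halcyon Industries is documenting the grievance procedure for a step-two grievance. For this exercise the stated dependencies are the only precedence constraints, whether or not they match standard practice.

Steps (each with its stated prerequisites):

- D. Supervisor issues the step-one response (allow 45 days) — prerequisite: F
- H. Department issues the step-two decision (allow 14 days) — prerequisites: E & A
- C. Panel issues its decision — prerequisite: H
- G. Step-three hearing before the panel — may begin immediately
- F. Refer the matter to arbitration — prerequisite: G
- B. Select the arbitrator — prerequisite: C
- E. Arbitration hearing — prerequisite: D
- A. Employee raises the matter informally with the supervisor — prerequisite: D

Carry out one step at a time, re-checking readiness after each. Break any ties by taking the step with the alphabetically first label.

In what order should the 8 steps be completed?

G, F, D, A, E, H, C, B

G is the only step with nothing outstanding, so it goes first.
F is the only step now ready → F.
D needed F, now all done → D.
Ready: A and E. A has the earlier label → A.
Next only E has its prerequisites met → E.
H needed A and E, now all done → H.
Next only C has its prerequisites met → C.
B needed C, now all done → B.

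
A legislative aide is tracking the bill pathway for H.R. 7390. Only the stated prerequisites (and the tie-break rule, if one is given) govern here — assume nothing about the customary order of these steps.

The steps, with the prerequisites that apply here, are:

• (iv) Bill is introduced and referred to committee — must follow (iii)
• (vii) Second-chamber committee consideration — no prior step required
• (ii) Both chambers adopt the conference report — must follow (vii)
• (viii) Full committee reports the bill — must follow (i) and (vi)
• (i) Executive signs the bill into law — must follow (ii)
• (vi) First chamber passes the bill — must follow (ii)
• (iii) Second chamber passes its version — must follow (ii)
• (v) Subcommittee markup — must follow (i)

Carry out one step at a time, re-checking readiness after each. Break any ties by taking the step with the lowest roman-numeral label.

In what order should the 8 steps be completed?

(vii) → (ii) → (i) → (iii) → (iv) → (v) → (vi) → (viii)

Only (vii) has no prerequisites, so it is first.
Next only (ii) has its prerequisites met → (ii).
(i), (iii) and (vi) are all available; (i) has the earlier label → (i).
Now (iii), (v) and (vi) have their prerequisites met. (iii) has the earlier label, so (iii) next.
(iv) now also ready, so the ready set is {(iv), (v), (vi)}; (iv) has the earlier label → (iv).
(v) and (vi) are both available; (v) has the earlier label → (v).
(vi) is the only step now ready → (vi).
(viii) needed (i) and (vi), now all done → (viii).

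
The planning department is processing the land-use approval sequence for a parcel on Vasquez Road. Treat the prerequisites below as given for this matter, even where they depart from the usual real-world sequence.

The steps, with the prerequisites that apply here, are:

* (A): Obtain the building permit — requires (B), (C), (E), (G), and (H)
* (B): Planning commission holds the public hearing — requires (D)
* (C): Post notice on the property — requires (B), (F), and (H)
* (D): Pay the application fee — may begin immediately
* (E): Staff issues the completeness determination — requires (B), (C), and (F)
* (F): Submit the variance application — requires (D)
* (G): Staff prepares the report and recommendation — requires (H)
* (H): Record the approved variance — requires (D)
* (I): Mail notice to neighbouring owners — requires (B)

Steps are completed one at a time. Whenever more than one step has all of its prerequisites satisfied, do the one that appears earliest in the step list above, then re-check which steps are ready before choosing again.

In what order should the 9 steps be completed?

(D), (B), (F), (H), (C), (E), (G), (A), (I)

Only (D) has no prerequisites, so it is first.
Ready: (B), (F) and (H). (B) is listed earlier → (B).
(I) now also ready, so the ready set is {(F), (H), (I)}; (F) is listed earlier → (F).
Ready: (H) and (I). (H) is listed earlier → (H).
(C), (G) and (I) are all available; (C) is listed earlier → (C).
Now (E), (G) and (I) have their prerequisites met. (E) is listed earlier, so (E) next.
Ready: (G) and (I). (G) is listed earlier → (G).
(A) and (I) are both available; (A) is listed earlier → (A).
(I) is the only step now ready → (I).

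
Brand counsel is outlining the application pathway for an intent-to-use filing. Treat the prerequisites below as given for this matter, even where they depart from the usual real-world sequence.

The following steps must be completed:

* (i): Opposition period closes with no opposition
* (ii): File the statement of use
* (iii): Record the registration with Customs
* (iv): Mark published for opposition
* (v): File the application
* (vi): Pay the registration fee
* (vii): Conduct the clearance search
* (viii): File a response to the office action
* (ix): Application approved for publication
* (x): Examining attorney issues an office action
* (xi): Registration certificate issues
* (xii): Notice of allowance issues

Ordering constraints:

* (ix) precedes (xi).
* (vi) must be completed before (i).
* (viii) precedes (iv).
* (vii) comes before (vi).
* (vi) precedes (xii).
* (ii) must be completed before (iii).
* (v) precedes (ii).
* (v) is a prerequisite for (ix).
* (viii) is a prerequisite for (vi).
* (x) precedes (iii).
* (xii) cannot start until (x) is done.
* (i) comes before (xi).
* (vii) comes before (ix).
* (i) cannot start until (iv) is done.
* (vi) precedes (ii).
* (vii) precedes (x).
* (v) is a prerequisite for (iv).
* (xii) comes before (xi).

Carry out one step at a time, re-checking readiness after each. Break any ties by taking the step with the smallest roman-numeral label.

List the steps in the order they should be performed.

(v), (vii) and (viii) have no prerequisites; (v) has the earlier label, so (v) is first.
Ready: (vii) and (viii). (vii) has the earlier label → (vii).
(viii), (ix) and (x) are all available; (viii) has the earlier label → (viii).
Ready: (iv), (vi), (ix) and (x). (iv) has the earlier label → (iv).
Ready: (vi), (ix) and (x). (vi) has the earlier label → (vi).
(i), (ii), (ix) and (x) are all available; (i) has the earlier label → (i).
(ii), (ix) and (x) are all available; (ii) has the earlier label → (ii).
(ix) and (x) are both available; (ix) has the earlier label → (ix).
(x) needed (vii), now all done → (x).
(iii) and (xii) are both available; (iii) has the earlier label → (iii).
(xii) is the only step now ready → (xii).
Next only (xi) has its prerequisites met → (xi).

(v) → (vii) → (viii) → (iv) → (vi) → (i) → (ii) → (ix) → (x) → (iii) → (xii) → (xi)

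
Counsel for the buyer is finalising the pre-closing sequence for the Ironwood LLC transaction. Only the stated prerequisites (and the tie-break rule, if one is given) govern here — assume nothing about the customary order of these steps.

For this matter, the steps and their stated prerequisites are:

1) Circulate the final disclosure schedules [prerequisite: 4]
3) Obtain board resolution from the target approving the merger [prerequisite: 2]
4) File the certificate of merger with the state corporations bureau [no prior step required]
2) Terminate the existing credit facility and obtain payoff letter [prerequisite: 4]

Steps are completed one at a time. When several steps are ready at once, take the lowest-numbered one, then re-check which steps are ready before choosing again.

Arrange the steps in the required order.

4 has no prerequisites → 4 first.
1 and 2 are both available; 1 has the earlier label → 1.
2 needed 4, now all done → 2.
Next only 3 has its prerequisites met → 3.

4, 1, 2, 3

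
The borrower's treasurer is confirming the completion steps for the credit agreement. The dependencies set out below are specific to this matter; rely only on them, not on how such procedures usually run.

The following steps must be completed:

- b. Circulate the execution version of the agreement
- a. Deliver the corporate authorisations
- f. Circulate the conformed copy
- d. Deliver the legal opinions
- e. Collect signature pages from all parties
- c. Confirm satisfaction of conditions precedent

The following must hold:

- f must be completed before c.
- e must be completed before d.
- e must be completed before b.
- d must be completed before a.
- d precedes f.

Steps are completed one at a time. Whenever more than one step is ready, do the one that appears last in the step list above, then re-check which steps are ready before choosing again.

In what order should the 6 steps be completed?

Only e has no prerequisites, so it is first.
d and b are both available; d is listed later → d.
f and a now also ready, so the ready set is {f, a, b}; f is listed later → f.
c, a and b are all available; c is listed later → c.
Now a and b have their prerequisites met. a is listed later, so a next.
b needed e, now all done → b.

e → d → f → c → a → b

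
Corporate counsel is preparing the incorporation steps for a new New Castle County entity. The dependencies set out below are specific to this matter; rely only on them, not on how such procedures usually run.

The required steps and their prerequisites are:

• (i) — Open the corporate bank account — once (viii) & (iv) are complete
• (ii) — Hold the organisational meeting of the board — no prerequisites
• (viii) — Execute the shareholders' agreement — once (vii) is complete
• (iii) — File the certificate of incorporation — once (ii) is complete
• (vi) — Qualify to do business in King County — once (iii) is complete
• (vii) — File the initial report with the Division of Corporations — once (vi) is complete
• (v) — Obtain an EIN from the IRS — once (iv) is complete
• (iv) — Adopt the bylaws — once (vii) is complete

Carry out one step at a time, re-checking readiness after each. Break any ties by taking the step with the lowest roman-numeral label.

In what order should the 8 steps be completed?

(ii), (iii), (vi), (vii), (iv), (v), (viii), (i)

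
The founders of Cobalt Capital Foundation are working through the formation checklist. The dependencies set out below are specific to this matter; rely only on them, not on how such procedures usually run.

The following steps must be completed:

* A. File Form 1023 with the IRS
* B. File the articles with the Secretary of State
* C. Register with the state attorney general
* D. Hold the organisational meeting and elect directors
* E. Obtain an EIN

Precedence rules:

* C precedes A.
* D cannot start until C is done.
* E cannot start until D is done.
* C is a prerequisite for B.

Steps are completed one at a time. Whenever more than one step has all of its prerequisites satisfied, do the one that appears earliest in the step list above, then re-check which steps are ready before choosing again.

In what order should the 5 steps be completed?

C → A → B → D → E

C has no prerequisites → C first.
A, B and D are all available; A is listed earlier → A.
Now B and D have their prerequisites met. B is listed earlier, so B next.
D is the only step now ready → D.
Next only E has its prerequisites met → E.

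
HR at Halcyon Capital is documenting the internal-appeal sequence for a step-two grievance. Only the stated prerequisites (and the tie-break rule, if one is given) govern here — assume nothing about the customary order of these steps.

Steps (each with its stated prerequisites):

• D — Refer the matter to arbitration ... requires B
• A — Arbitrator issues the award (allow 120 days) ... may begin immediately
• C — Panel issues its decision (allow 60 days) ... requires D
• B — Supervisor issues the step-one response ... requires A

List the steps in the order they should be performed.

A → B → D → C

Only A has no prerequisites, so it is first.
Next only B has its prerequisites met → B.
D needed B, now all done → D.
C is the only step now ready → C.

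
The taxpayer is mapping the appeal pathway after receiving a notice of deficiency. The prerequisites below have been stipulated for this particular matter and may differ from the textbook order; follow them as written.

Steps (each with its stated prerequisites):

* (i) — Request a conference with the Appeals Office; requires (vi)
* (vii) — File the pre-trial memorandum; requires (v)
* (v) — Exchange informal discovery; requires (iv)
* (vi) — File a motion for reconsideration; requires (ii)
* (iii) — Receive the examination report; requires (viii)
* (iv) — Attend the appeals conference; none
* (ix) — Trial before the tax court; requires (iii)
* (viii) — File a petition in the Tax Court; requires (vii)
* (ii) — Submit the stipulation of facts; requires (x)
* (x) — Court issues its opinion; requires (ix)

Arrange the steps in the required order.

Only (iv) has no prerequisites, so it is first.
That leaves (v) as the only ready step → (v).
(vii) needed (v), now all done → (vii).
(viii) needed (vii), now all done → (viii).
(iii) needed (viii), now all done → (iii).
Next only (ix) has its prerequisites met → (ix).
(x) needed (ix), now all done → (x).
(ii) needed (x), now all done → (ii).
(vi) is the only step now ready → (vi).
(i) needed (vi), now all done → (i).

(iv) → (v) → (vii) → (viii) → (iii) → (ix) → (x) → (ii) → (vi) → (i)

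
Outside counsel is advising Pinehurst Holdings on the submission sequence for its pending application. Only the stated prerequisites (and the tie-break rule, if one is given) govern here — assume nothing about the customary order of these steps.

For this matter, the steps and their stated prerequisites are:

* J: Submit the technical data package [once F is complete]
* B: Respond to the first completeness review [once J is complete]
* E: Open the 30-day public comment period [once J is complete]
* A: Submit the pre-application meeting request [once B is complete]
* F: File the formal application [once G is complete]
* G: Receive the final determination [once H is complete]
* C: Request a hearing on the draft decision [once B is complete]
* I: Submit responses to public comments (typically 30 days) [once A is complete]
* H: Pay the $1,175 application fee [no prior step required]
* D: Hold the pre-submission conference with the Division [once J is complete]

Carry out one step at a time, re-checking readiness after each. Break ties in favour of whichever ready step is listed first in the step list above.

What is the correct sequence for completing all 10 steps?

H, G, F, J, B, E, A, C, I, D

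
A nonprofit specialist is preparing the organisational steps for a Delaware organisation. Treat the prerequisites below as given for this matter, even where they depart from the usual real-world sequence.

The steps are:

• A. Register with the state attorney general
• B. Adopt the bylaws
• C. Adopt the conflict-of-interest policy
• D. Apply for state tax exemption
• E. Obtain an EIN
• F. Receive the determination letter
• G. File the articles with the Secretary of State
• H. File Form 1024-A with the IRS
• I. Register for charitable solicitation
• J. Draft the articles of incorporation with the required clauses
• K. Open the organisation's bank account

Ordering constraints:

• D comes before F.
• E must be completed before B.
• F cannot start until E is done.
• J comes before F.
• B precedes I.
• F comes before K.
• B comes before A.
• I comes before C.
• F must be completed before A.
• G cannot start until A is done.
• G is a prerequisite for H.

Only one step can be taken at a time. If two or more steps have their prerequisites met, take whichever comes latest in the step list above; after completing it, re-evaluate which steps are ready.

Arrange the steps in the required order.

Nothing is required for J, E and D. J is listed later → J first.
Ready: E and D. E is listed later → E.
D and B are both available; D is listed later → D.
Ready: F and B. F is listed later → F.
K now also ready, so the ready set is {K, B}; K is listed later → K.
B is the only step now ready → B.
I and A are both available; I is listed later → I.
C and A are both available; C is listed later → C.
A needed F and B, now all done → A.
That leaves G as the only ready step → G.
H is the only step now ready → H.

J E D F K B I C A G H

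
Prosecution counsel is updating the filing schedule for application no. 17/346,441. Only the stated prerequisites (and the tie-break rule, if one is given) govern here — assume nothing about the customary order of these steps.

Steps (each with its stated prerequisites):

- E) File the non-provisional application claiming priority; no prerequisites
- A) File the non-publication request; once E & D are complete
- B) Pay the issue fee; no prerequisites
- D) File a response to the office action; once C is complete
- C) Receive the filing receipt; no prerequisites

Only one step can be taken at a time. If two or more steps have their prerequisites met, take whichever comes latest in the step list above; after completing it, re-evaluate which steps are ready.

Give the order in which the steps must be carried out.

Nothing is required for C, B and E. C is listed later → C first.
D now also ready, so the ready set is {D, B, E}; D is listed later → D.
Now B and E have their prerequisites met. B is listed later, so B next.
E is the only step now ready → E.
Next only A has its prerequisites met → A.

C, D, B, E, A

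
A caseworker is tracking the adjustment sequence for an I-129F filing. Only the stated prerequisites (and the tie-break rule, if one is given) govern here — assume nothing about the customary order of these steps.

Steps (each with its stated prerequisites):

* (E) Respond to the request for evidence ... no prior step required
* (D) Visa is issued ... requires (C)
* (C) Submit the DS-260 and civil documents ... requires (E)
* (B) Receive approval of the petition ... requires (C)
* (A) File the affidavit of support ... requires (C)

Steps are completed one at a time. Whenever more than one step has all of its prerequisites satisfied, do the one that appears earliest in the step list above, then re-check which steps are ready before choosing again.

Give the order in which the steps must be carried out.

(E) → (C) → (D) → (B) → (A)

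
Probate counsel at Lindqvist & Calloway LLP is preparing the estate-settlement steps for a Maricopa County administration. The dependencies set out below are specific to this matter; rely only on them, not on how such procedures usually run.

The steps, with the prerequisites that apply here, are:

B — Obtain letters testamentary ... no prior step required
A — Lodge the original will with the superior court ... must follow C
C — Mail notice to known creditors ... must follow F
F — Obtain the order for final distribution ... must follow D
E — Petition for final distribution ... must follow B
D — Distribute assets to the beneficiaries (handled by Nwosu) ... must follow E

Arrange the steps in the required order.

B → E → D → F → C → A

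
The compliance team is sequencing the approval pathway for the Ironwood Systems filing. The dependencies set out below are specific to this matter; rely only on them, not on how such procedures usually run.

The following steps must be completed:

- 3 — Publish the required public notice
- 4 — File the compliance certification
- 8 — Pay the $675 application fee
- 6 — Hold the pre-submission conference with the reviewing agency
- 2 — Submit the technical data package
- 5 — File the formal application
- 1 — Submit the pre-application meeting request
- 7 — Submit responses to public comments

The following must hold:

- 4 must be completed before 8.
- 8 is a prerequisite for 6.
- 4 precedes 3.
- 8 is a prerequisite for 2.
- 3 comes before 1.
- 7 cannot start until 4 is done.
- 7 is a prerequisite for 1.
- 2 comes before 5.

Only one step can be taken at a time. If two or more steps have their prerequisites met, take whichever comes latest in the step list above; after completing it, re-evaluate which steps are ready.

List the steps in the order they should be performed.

4, 7, 8, 2, 5, 6, 3, 1

4 has no prerequisites → 4 first.
Ready: 7, 8 and 3. 7 is listed later → 7.
Now 8 and 3 have their prerequisites met. 8 is listed later, so 8 next.
2 and 6 now also ready, so the ready set is {2, 6, 3}; 2 is listed later → 2.
Ready: 5, 6 and 3. 5 is listed later → 5.
Now 6 and 3 have their prerequisites met. 6 is listed later, so 6 next.
3 needed 4, now all done → 3.
That leaves 1 as the only ready step → 1.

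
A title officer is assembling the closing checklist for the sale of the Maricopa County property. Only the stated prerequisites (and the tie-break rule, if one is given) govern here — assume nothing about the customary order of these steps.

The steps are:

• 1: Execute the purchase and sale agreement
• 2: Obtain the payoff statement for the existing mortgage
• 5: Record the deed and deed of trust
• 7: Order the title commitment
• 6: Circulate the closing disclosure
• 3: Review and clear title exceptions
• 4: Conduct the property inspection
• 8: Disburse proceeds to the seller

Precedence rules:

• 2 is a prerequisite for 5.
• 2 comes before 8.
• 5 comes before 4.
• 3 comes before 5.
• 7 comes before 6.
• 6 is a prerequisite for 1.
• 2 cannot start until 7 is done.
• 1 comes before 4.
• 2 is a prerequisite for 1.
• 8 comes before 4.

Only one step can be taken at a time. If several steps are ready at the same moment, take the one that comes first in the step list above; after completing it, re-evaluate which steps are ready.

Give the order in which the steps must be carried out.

7 → 2 → 6 → 1 → 3 → 5 → 8 → 4

7 and 3 have no prerequisites; 7 is listed earlier, so 7 is first.
2 and 6 now also ready, so the ready set is {2, 6, 3}; 2 is listed earlier → 2.
6, 3 and 8 are all available; 6 is listed earlier → 6.
1 now also ready, so the ready set is {1, 3, 8}; 1 is listed earlier → 1.
3 and 8 are both available; 3 is listed earlier → 3.
Now 5 and 8 have their prerequisites met. 5 is listed earlier, so 5 next.
8 needed 2, now all done → 8.
4 needed 1, 5 and 8, now all done → 4.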